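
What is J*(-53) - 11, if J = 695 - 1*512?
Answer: -9710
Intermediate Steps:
J = 183 (J = 695 - 512 = 183)
J*(-53) - 11 = 183*(-53) - 11 = -9699 - 11 = -9710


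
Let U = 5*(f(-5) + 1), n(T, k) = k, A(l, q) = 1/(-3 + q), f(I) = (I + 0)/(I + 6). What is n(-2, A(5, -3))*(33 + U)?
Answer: -13/6 ≈ -2.1667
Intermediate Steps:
f(I) = I/(6 + I)
U = -20 (U = 5*(-5/(6 - 5) + 1) = 5*(-5/1 + 1) = 5*(-5*1 + 1) = 5*(-5 + 1) = 5*(-4) = -20)
n(-2, A(5, -3))*(33 + U) = (33 - 20)/(-3 - 3) = 13/(-6) = -1/6*13 = -13/6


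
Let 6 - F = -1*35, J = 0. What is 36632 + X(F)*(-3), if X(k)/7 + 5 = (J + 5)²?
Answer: 36212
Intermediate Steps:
F = 41 (F = 6 - (-1)*35 = 6 - 1*(-35) = 6 + 35 = 41)
X(k) = 140 (X(k) = -35 + 7*(0 + 5)² = -35 + 7*5² = -35 + 7*25 = -35 + 175 = 140)
36632 + X(F)*(-3) = 36632 + 140*(-3) = 36632 - 420 = 36212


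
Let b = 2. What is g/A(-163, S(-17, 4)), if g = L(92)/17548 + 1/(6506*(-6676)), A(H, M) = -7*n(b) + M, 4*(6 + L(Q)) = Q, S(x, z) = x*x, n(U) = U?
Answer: 16780941/4763630091800 ≈ 3.5227e-6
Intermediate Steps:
S(x, z) = x²
L(Q) = -6 + Q/4
A(H, M) = -14 + M (A(H, M) = -7*2 + M = -14 + M)
g = 184590351/190545203672 (g = (-6 + (¼)*92)/17548 + 1/(6506*(-6676)) = (-6 + 23)*(1/17548) + (1/6506)*(-1/6676) = 17*(1/17548) - 1/43434056 = 17/17548 - 1/43434056 = 184590351/190545203672 ≈ 0.00096875)
g/A(-163, S(-17, 4)) = 184590351/(190545203672*(-14 + (-17)²)) = 184590351/(190545203672*(-14 + 289)) = (184590351/190545203672)/275 = (184590351/190545203672)*(1/275) = 16780941/4763630091800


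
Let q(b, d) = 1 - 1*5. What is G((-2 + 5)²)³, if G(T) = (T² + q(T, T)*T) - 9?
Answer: 46656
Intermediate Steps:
q(b, d) = -4 (q(b, d) = 1 - 5 = -4)
G(T) = -9 + T² - 4*T (G(T) = (T² - 4*T) - 9 = -9 + T² - 4*T)
G((-2 + 5)²)³ = (-9 + ((-2 + 5)²)² - 4*(-2 + 5)²)³ = (-9 + (3²)² - 4*3²)³ = (-9 + 9² - 4*9)³ = (-9 + 81 - 36)³ = 36³ = 46656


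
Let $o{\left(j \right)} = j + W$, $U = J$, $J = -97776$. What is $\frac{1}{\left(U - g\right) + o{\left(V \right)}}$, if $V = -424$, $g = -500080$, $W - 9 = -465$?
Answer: $\frac{1}{401424} \approx 2.4911 \cdot 10^{-6}$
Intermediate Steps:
$W = -456$ ($W = 9 - 465 = -456$)
$U = -97776$
$o{\left(j \right)} = -456 + j$ ($o{\left(j \right)} = j - 456 = -456 + j$)
$\frac{1}{\left(U - g\right) + o{\left(V \right)}} = \frac{1}{\left(-97776 - -500080\right) - 880} = \frac{1}{\left(-97776 + 500080\right) - 880} = \frac{1}{402304 - 880} = \frac{1}{401424}$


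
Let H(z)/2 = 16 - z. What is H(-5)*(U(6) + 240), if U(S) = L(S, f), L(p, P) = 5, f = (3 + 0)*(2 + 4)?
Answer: 10290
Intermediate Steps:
f = 18 (f = 3*6 = 18)
H(z) = 32 - 2*z (H(z) = 2*(16 - z) = 32 - 2*z)
U(S) = 5
H(-5)*(U(6) + 240) = (32 - 2*(-5))*(5 + 240) = (32 + 10)*245 = 42*245 = 10290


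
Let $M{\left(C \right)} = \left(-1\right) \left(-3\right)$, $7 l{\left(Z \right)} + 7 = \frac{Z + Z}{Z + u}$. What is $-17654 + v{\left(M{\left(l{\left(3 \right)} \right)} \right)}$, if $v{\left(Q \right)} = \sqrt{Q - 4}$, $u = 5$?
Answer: $-17654 + i \approx -17654.0 + 1.0 i$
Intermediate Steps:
$l{\left(Z \right)} = -1 + \frac{2 Z}{7 \left(5 + Z\right)}$ ($l{\left(Z \right)} = -1 + \frac{\left(Z + Z\right) \frac{1}{Z + 5}}{7} = -1 + \frac{2 Z \frac{1}{5 + Z}}{7} = -1 + \frac{2 Z}{7 \left(5 + Z\right)}$)
$M{\left(C \right)} = 3$
$v{\left(Q \right)} = \sqrt{-4 + Q}$
$-17654 + v{\left(M{\left(l{\left(3 \right)} \right)} \right)} = -17654 + \sqrt{-4 + 3} = -17654 + \sqrt{-1} = -17654 + i$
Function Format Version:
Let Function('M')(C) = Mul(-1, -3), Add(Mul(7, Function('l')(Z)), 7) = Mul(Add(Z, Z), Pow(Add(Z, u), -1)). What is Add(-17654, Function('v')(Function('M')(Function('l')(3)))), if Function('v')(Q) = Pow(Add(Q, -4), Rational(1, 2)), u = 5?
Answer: Add(-17654, I) ≈ Add(-17654., Mul(1.0000, I))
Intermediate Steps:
Function('l')(Z) = Add(-1, Mul(Rational(2, 7), Z, Pow(Add(5, Z), -1))) (Function('l')(Z) = Add(-1, Mul(Rational(1, 7), Mul(Add(Z, Z), Pow(Add(Z, 5), -1)))) = Add(-1, Mul(Rational(1, 7), Mul(Mul(2, Z), Pow(Add(5, Z), -1)))) = Add(-1, Mul(Rational(1, 7), Mul(2, Z, Pow(Add(5, Z), -1)))) = Add(-1, Mul(Rational(2, 7), Z, Pow(Add(5, Z), -1))))
Function('M')(C) = 3
Function('v')(Q) = Pow(Add(-4, Q), Rational(1, 2))
Add(-17654, Function('v')(Function('M')(Function('l')(3)))) = Add(-17654, Pow(Add(-4, 3), Rational(1, 2))) = Add(-17654, Pow(-1, Rational(1, 2))) = Add(-17654, I)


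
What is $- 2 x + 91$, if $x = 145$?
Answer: $-199$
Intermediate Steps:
$- 2 x + 91 = \left(-2\right) 145 + 91 = -290 + 91 = -199$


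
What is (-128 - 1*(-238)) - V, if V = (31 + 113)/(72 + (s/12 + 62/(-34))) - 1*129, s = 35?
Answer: 3534353/14911 ≈ 237.03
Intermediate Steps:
V = -1894143/14911 (V = (31 + 113)/(72 + (35/12 + 62/(-34))) - 1*129 = 144/(72 + (35*(1/12) + 62*(-1/34))) - 129 = 144/(72 + (35/12 - 31/17)) - 129 = 144/(72 + 223/204) - 129 = 144/(14911/204) - 129 = 144*(204/14911) - 129 = 29376/14911 - 129 = -1894143/14911 ≈ -127.03)
(-128 - 1*(-238)) - V = (-128 - 1*(-238)) - 1*(-1894143/14911) = (-128 + 238) + 1894143/14911 = 110 + 1894143/14911 = 3534353/14911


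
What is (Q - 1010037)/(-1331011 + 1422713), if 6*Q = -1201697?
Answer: -7261919/550212 ≈ -13.198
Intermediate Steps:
Q = -1201697/6 (Q = (1/6)*(-1201697) = -1201697/6 ≈ -2.0028e+5)
(Q - 1010037)/(-1331011 + 1422713) = (-1201697/6 - 1010037)/(-1331011 + 1422713) = -7261919/6/91702 = -7261919/6*1/91702 = -7261919/550212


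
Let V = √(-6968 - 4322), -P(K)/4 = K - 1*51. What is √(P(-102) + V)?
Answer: √(612 + I*√11290) ≈ 24.831 + 2.1396*I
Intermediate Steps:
P(K) = 204 - 4*K (P(K) = -4*(K - 1*51) = -4*(K - 51) = -4*(-51 + K) = 204 - 4*K)
V = I*√11290 (V = √(-11290) = I*√11290 ≈ 106.25*I)
√(P(-102) + V) = √((204 - 4*(-102)) + I*√11290) = √((204 + 408) + I*√11290) = √(612 + I*√11290)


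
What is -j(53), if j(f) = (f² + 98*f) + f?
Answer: -8056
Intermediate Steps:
j(f) = f² + 99*f
-j(53) = -53*(99 + 53) = -53*152 = -1*8056 = -8056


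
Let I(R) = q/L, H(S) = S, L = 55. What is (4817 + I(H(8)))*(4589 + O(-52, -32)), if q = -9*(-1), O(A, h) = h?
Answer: 1207349808/55 ≈ 2.1952e+7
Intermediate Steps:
q = 9
I(R) = 9/55
(4817 + I(H(8)))*(4589 + O(-52, -32)) = (4817 + 9/55)*(4589 - 32) = (264944/55)*4557 = 1207349808/55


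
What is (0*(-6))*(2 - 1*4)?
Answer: 0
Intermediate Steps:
(0*(-6))*(2 - 1*4) = 0*(2 - 4) = 0*(-2) = 0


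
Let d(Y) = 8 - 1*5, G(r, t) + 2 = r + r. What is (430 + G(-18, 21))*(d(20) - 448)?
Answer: -174440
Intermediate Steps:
G(r, t) = -2 + 2*r (G(r, t) = -2 + (r + r) = -2 + 2*r)
d(Y) = 3 (d(Y) = 8 - 5 = 3)
(430 + G(-18, 21))*(d(20) - 448) = (430 + (-2 + 2*(-18)))*(3 - 448) = (430 + (-2 - 36))*(-445) = (430 - 38)*(-445) = 392*(-445) = -174440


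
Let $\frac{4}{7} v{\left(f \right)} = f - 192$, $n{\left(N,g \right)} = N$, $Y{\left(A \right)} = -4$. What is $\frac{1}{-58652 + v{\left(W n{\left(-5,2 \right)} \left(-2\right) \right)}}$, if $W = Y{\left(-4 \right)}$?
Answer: $- \frac{1}{59058} \approx -1.6932 \cdot 10^{-5}$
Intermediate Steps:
$W = -4$
$v{\left(f \right)} = -336 + \frac{7 f}{4}$ ($v{\left(f \right)} = \frac{7 \left(f - 192\right)}{4} = \frac{7 \left(-192 + f\right)}{4} = -336 + \frac{7 f}{4}$)
$\frac{1}{-58652 + v{\left(W n{\left(-5,2 \right)} \left(-2\right) \right)}} = \frac{1}{-58652 - \left(336 - \frac{7 \left(-4\right) \left(-5\right) \left(-2\right)}{4}\right)} = \frac{1}{-58652 - \left(336 - \frac{7 \cdot 20 \left(-2\right)}{4}\right)} = \frac{1}{-58652 + \left(-336 + \frac{7}{4} \left(-40\right)\right)} = \frac{1}{-58652 - 406} = \frac{1}{-59058} = - \frac{1}{59058}$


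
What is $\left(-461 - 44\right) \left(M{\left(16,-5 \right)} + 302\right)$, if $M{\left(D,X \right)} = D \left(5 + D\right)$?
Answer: $-322190$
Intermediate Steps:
$\left(-461 - 44\right) \left(M{\left(16,-5 \right)} + 302\right) = \left(-461 - 44\right) \left(16 \left(5 + 16\right) + 302\right) = - 505 \left(16 \cdot 21 + 302\right) = - 505 \left(336 + 302\right) = \left(-505\right) 638 = -322190$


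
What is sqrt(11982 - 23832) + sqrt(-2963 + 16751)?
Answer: 6*sqrt(383) + 5*I*sqrt(474) ≈ 117.42 + 108.86*I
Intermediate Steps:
sqrt(11982 - 23832) + sqrt(-2963 + 16751) = sqrt(-11850) + sqrt(13788) = 5*I*sqrt(474) + 6*sqrt(383) = 6*sqrt(383) + 5*I*sqrt(474)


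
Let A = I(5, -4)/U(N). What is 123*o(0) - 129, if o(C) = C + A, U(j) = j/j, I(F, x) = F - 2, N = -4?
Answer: 240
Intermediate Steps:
I(F, x) = -2 + F
U(j) = 1
A = 3 (A = (-2 + 5)/1 = 3*1 = 3)
o(C) = 3 + C (o(C) = C + 3 = 3 + C)
123*o(0) - 129 = 123*(3 + 0) - 129 = 123*3 - 129 = 369 - 129 = 240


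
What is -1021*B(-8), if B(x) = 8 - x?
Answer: -16336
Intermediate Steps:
-1021*B(-8) = -1021*(8 - 1*(-8)) = -1021*(8 + 8) = -1021*16 = -16336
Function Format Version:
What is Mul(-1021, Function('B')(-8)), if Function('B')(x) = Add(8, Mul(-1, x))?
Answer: -16336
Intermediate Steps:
Mul(-1021, Function('B')(-8)) = Mul(-1021, Add(8, Mul(-1, -8))) = Mul(-1021, Add(8, 8)) = Mul(-1021, 16) = -16336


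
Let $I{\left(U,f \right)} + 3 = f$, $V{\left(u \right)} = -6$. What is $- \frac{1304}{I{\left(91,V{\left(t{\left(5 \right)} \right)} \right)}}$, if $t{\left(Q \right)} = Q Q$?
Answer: $\frac{1304}{9} \approx 144.89$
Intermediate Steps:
$t{\left(Q \right)} = Q^{2}$
$I{\left(U,f \right)} = -3 + f$
$- \frac{1304}{I{\left(91,V{\left(t{\left(5 \right)} \right)} \right)}} = - \frac{1304}{-3 - 6} = - \frac{1304}{-9} = \left(-1304\right) \left(- \frac{1}{9}\right) = \frac{1304}{9}$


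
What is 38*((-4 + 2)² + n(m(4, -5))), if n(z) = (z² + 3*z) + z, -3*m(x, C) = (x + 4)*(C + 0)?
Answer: 80408/9 ≈ 8934.2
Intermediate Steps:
m(x, C) = -C*(4 + x)/3 (m(x, C) = -(x + 4)*(C + 0)/3 = -(4 + x)*C/3 = -C*(4 + x)/3)
n(z) = z² + 4*z
38*((-4 + 2)² + n(m(4, -5))) = 38*((-4 + 2)² + (-⅓*(-5)*(4 + 4))*(4 - ⅓*(-5)*(4 + 4))) = 38*((-2)² + (-⅓*(-5)*8)*(4 - ⅓*(-5)*8)) = 38*(4 + 40*(4 + 40/3)/3) = 38*(4 + (40/3)*(52/3)) = 38*(4 + 2080/9) = 38*(2116/9) = 80408/9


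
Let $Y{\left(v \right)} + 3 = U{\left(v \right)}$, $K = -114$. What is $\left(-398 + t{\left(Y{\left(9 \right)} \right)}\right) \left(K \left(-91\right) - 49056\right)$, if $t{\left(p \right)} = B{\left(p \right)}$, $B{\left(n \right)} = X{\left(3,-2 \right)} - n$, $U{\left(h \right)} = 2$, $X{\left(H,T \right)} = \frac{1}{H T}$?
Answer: $15363201$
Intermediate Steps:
$X{\left(H,T \right)} = \frac{1}{H T}$
$Y{\left(v \right)} = -1$ ($Y{\left(v \right)} = -3 + 2 = -1$)
$B{\left(n \right)} = - \frac{1}{6} - n$ ($B{\left(n \right)} = \frac{1}{3 \left(-2\right)} - n = \frac{1}{3} \left(- \frac{1}{2}\right) - n = - \frac{1}{6} - n$)
$t{\left(p \right)} = - \frac{1}{6} - p$
$\left(-398 + t{\left(Y{\left(9 \right)} \right)}\right) \left(K \left(-91\right) - 49056\right) = \left(-398 - - \frac{5}{6}\right) \left(\left(-114\right) \left(-91\right) - 49056\right) = \left(-398 + \left(- \frac{1}{6} + 1\right)\right) \left(10374 - 49056\right) = \left(-398 + \frac{5}{6}\right) \left(-38682\right) = \left(- \frac{2383}{6}\right) \left(-38682\right) = 15363201$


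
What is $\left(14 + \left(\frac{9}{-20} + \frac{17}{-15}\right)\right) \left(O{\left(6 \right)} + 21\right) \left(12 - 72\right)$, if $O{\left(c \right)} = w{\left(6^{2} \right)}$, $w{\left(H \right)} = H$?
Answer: $-42465$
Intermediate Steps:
$O{\left(c \right)} = 36$ ($O{\left(c \right)} = 6^{2} = 36$)
$\left(14 + \left(\frac{9}{-20} + \frac{17}{-15}\right)\right) \left(O{\left(6 \right)} + 21\right) \left(12 - 72\right) = \left(14 + \left(\frac{9}{-20} + \frac{17}{-15}\right)\right) \left(36 + 21\right) \left(12 - 72\right) = \left(14 + \left(9 \left(- \frac{1}{20}\right) + 17 \left(- \frac{1}{15}\right)\right)\right) 57 \left(-60\right) = \left(14 - \frac{19}{12}\right) 57 \left(-60\right) = \frac{149}{12} \cdot 57 \left(-60\right) = \frac{2831}{4} \left(-60\right) = -42465$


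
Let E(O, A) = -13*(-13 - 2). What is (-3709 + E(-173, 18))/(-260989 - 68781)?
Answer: 251/23555 ≈ 0.010656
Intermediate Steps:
E(O, A) = 195 (E(O, A) = -13*(-15) = 195)
(-3709 + E(-173, 18))/(-260989 - 68781) = (-3709 + 195)/(-260989 - 68781) = -3514/(-329770) = -3514*(-1/329770) = 251/23555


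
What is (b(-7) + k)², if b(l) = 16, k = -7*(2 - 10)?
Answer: 5184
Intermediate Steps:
k = 56 (k = -7*(-8) = 56)
(b(-7) + k)² = (16 + 56)² = 72² = 5184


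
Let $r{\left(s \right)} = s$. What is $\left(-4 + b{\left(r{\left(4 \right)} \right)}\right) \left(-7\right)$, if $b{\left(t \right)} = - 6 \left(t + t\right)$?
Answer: $364$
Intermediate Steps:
$b{\left(t \right)} = - 12 t$ ($b{\left(t \right)} = - 6 \cdot 2 t = - 12 t$)
$\left(-4 + b{\left(r{\left(4 \right)} \right)}\right) \left(-7\right) = \left(-4 - 48\right) \left(-7\right) = \left(-52\right) \left(-7\right) = 364$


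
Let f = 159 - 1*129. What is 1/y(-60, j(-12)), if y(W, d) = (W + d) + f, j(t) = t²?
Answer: 1/114 ≈ 0.0087719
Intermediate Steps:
f = 30 (f = 159 - 129 = 30)
y(W, d) = 30 + W + d (y(W, d) = (W + d) + 30 = 30 + W + d)
1/y(-60, j(-12)) = 1/(30 - 60 + (-12)²) = 1/(30 - 60 + 144) = 1/114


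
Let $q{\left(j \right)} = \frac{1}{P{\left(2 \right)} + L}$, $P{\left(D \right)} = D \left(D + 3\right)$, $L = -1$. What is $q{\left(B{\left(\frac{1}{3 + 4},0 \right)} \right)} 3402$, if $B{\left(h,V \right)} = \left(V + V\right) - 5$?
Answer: $378$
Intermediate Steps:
$B{\left(h,V \right)} = -5 + 2 V$ ($B{\left(h,V \right)} = 2 V - 5 = -5 + 2 V$)
$P{\left(D \right)} = D \left(3 + D\right)$
$q{\left(j \right)} = \frac{1}{9}$ ($q{\left(j \right)} = \frac{1}{2 \left(3 + 2\right) - 1} = \frac{1}{2 \cdot 5 - 1} = \frac{1}{10 - 1} = \frac{1}{9}$)
$q{\left(B{\left(\frac{1}{3 + 4},0 \right)} \right)} 3402 = \frac{1}{9} \cdot 3402 = 378$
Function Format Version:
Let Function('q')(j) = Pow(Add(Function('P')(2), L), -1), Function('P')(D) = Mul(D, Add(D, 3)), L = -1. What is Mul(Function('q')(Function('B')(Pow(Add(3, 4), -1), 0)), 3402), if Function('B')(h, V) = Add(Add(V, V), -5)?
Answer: 378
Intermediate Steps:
Function('B')(h, V) = Add(-5, Mul(2, V)) (Function('B')(h, V) = Add(Mul(2, V), -5) = Add(-5, Mul(2, V)))
Function('P')(D) = Mul(D, Add(3, D))
Function('q')(j) = Rational(1, 9) (Function('q')(j) = Pow(Add(Mul(2, Add(3, 2)), -1), -1) = Pow(Add(Mul(2, 5), -1), -1) = Pow(Add(10, -1), -1) = Pow(9, -1) = Rational(1, 9))
Mul(Function('q')(Function('B')(Pow(Add(3, 4), -1), 0)), 3402) = Mul(Rational(1, 9), 3402) = 378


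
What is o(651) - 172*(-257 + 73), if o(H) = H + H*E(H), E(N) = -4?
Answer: 29695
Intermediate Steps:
o(H) = -3*H (o(H) = H + H*(-4) = H - 4*H = -3*H)
o(651) - 172*(-257 + 73) = -3*651 - 172*(-257 + 73) = -1953 - 172*(-184) = -1953 - 1*(-31648) = -1953 + 31648 = 29695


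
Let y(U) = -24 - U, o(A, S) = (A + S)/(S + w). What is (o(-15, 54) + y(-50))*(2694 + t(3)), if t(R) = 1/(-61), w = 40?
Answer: 408038839/5734 ≈ 71161.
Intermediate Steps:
o(A, S) = (A + S)/(40 + S) (o(A, S) = (A + S)/(S + 40) = (A + S)/(40 + S))
t(R) = -1/61
(o(-15, 54) + y(-50))*(2694 + t(3)) = ((-15 + 54)/(40 + 54) + (-24 - 1*(-50)))*(2694 - 1/61) = (39/94 + (-24 + 50))*(164333/61) = ((1/94)*39 + 26)*(164333/61) = (39/94 + 26)*(164333/61) = (2483/94)*(164333/61) = 408038839/5734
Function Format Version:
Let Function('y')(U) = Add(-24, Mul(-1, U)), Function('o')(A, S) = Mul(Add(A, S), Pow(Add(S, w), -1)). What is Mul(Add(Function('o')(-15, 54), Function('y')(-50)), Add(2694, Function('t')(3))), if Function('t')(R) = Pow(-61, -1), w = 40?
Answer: Rational(408038839, 5734) ≈ 71161.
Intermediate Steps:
Function('o')(A, S) = Mul(Pow(Add(40, S), -1), Add(A, S)) (Function('o')(A, S) = Mul(Add(A, S), Pow(Add(S, 40), -1)) = Mul(Add(A, S), Pow(Add(40, S), -1)) = Mul(Pow(Add(40, S), -1), Add(A, S)))
Function('t')(R) = Rational(-1, 61)
Mul(Add(Function('o')(-15, 54), Function('y')(-50)), Add(2694, Function('t')(3))) = Mul(Add(Mul(Pow(Add(40, 54), -1), Add(-15, 54)), Add(-24, Mul(-1, -50))), Add(2694, Rational(-1, 61))) = Mul(Add(Mul(Pow(94, -1), 39), Add(-24, 50)), Rational(164333, 61)) = Mul(Add(Mul(Rational(1, 94), 39), 26), Rational(164333, 61)) = Mul(Add(Rational(39, 94), 26), Rational(164333, 61)) = Mul(Rational(2483, 94), Rational(164333, 61)) = Rational(408038839, 5734)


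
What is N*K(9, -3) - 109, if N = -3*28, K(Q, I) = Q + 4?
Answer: -1201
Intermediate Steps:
K(Q, I) = 4 + Q
N = -84
N*K(9, -3) - 109 = -84*(4 + 9) - 109 = -84*13 - 109 = -1092 - 109 = -1201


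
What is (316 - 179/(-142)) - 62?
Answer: 36247/142 ≈ 255.26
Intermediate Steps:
(316 - 179/(-142)) - 62 = (316 - 179*(-1/142)) - 62 = (316 + 179/142) - 62 = 45051/142 - 62 = 36247/142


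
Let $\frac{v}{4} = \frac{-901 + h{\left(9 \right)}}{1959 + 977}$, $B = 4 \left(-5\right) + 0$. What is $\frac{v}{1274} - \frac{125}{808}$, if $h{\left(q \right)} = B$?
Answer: $- \frac{29408417}{188893432} \approx -0.15569$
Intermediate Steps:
$B = -20$ ($B = -20 + 0 = -20$)
$h{\left(q \right)} = -20$
$v = - \frac{921}{734}$ ($v = 4 \frac{-901 - 20}{1959 + 977} = 4 \left(- \frac{921}{2936}\right) = - \frac{921}{734} \approx -1.2548$)
$\frac{v}{1274} - \frac{125}{808} = - \frac{921}{734 \cdot 1274} - \frac{125}{808} = \left(- \frac{921}{734}\right) \frac{1}{1274} - \frac{125}{808} = - \frac{921}{935116} - \frac{125}{808} = - \frac{29408417}{188893432}$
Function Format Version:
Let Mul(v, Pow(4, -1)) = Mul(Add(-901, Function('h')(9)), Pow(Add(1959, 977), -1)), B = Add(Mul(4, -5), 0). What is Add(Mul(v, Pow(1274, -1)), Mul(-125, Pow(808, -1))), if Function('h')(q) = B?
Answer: Rational(-29408417, 188893432) ≈ -0.15569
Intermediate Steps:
B = -20 (B = Add(-20, 0) = -20)
Function('h')(q) = -20
v = Rational(-921, 734) (v = Mul(4, Mul(Add(-901, -20), Pow(Add(1959, 977), -1))) = Mul(4, Mul(-921, Pow(2936, -1))) = Mul(4, Mul(-921, Rational(1, 2936))) = Mul(4, Rational(-921, 2936)) = Rational(-921, 734) ≈ -1.2548)
Add(Mul(v, Pow(1274, -1)), Mul(-125, Pow(808, -1))) = Add(Mul(Rational(-921, 734), Pow(1274, -1)), Mul(-125, Pow(808, -1))) = Add(Mul(Rational(-921, 734), Rational(1, 1274)), Mul(-125, Rational(1, 808))) = Add(Rational(-921, 935116), Rational(-125, 808)) = Rational(-29408417, 188893432)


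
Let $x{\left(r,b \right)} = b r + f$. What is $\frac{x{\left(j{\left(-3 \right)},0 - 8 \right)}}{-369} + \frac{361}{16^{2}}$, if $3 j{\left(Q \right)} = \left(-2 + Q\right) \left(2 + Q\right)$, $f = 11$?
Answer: $\frac{401419}{283392} \approx 1.4165$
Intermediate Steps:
$j{\left(Q \right)} = \frac{\left(-2 + Q\right) \left(2 + Q\right)}{3}$
$x{\left(r,b \right)} = 11 + b r$ ($x{\left(r,b \right)} = b r + 11 = 11 + b r$)
$\frac{x{\left(j{\left(-3 \right)},0 - 8 \right)}}{-369} + \frac{361}{16^{2}} = \frac{11 + \left(0 - 8\right) \left(- \frac{4}{3} + \frac{\left(-3\right)^{2}}{3}\right)}{-369} + \frac{361}{16^{2}} = \left(11 + \left(0 - 8\right) \left(- \frac{4}{3} + \frac{1}{3} \cdot 9\right)\right) \left(- \frac{1}{369}\right) + \frac{361}{256} = \left(11 - 8 \left(- \frac{4}{3} + 3\right)\right) \left(- \frac{1}{369}\right) + 361 \cdot \frac{1}{256} = \left(11 - \frac{40}{3}\right) \left(- \frac{1}{369}\right) + \frac{361}{256} = \left(- \frac{7}{3}\right) \left(- \frac{1}{369}\right) + \frac{361}{256} = \frac{7}{1107} + \frac{361}{256} = \frac{401419}{283392}$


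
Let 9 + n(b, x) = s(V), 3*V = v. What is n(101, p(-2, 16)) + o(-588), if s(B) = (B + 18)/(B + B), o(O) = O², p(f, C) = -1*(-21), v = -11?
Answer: 7606127/22 ≈ 3.4573e+5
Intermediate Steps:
V = -11/3 (V = (⅓)*(-11) = -11/3 ≈ -3.6667)
p(f, C) = 21
s(B) = (18 + B)/(2*B) (s(B) = (18 + B)/((2*B)) = (18 + B)*(1/(2*B)) = (18 + B)/(2*B))
n(b, x) = -241/22 (n(b, x) = -9 + (18 - 11/3)/(2*(-11/3)) = -9 + (½)*(-3/11)*(43/3) = -9 - 43/22 = -241/22)
n(101, p(-2, 16)) + o(-588) = -241/22 + (-588)² = -241/22 + 345744 = 7606127/22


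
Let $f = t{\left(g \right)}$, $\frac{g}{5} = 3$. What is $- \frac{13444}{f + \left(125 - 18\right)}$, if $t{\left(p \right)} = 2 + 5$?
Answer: $- \frac{6722}{57} \approx -117.93$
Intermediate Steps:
$g = 15$ ($g = 5 \cdot 3 = 15$)
$t{\left(p \right)} = 7$
$f = 7$
$- \frac{13444}{f + \left(125 - 18\right)} = - \frac{13444}{7 + \left(125 - 18\right)} = - \frac{13444}{7 + 107} = - \frac{13444}{114} = \left(-13444\right) \frac{1}{114} = - \frac{6722}{57}$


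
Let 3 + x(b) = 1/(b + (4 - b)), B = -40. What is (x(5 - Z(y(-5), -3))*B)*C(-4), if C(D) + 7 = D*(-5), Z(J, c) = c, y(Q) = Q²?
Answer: 1430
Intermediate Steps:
C(D) = -7 - 5*D (C(D) = -7 + D*(-5) = -7 - 5*D)
x(b) = -11/4 (x(b) = -3 + 1/(b + (4 - b)) = -3 + 1/4 = -3 + ¼ = -11/4)
(x(5 - Z(y(-5), -3))*B)*C(-4) = (-11/4*(-40))*(-7 - 5*(-4)) = 110*(-7 + 20) = 110*13 = 1430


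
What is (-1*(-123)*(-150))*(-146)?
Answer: 2693700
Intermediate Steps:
(-1*(-123)*(-150))*(-146) = (123*(-150))*(-146) = -18450*(-146) = 2693700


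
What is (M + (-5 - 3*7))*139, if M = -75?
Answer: -14039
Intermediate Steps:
(M + (-5 - 3*7))*139 = (-75 + (-5 - 3*7))*139 = (-75 + (-5 - 21))*139 = (-75 - 26)*139 = -101*139 = -14039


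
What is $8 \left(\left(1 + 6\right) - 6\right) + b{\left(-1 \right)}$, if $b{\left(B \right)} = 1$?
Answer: $9$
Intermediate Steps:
$8 \left(\left(1 + 6\right) - 6\right) + b{\left(-1 \right)} = 8 \left(\left(1 + 6\right) - 6\right) + 1 = 8 \left(7 - 6\right) + 1 = 8 \cdot 1 + 1 = 8 + 1 = 9$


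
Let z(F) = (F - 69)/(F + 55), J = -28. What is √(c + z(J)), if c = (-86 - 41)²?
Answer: √1306158/9 ≈ 126.99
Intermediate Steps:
c = 16129 (c = (-127)² = 16129)
z(F) = (-69 + F)/(55 + F)
√(c + z(J)) = √(16129 + (-69 - 28)/(55 - 28)) = √(16129 - 97/27) = √(435386/27) = √1306158/9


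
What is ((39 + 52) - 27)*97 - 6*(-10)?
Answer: 6268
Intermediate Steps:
((39 + 52) - 27)*97 - 6*(-10) = (91 - 27)*97 + 60 = 64*97 + 60 = 6208 + 60 = 6268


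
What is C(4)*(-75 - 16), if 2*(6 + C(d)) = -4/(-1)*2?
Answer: 182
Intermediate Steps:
C(d) = -2 (C(d) = -6 + (-4/(-1)*2)/2 = -6 + (-4*(-1)*2)/2 = -6 + (4*2)/2 = -6 + (½)*8 = -6 + 4 = -2)
C(4)*(-75 - 16) = -2*(-75 - 16) = -2*(-91) = 182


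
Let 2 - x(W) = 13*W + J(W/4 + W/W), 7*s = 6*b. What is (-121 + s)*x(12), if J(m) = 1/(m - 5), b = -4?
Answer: 133263/7 ≈ 19038.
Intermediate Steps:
s = -24/7 (s = (6*(-4))/7 = (⅐)*(-24) = -24/7 ≈ -3.4286)
J(m) = 1/(-5 + m)
x(W) = 2 - 1/(-4 + W/4) - 13*W (x(W) = 2 - (13*W + 1/(-5 + (W/4 + W/W))) = 2 - (13*W + 1/(-5 + (W*(¼) + 1))) = 2 - (13*W + 1/(-5 + (W/4 + 1))) = 2 - (13*W + 1/(-5 + (1 + W/4))) = 2 - (13*W + 1/(-4 + W/4)) = 2 - (1/(-4 + W/4) + 13*W) = 2 + (-1/(-4 + W/4) - 13*W) = 2 - 1/(-4 + W/4) - 13*W)
(-121 + s)*x(12) = (-121 - 24/7)*((-4 + (-16 + 12)*(2 - 13*12))/(-16 + 12)) = -871*(-4 - 4*(2 - 156))/(7*(-4)) = -(-871)*(-4 - 4*(-154))/28 = -(-871)*(-4 + 616)/28 = -(-871)*612/28 = -871/7*(-153) = 133263/7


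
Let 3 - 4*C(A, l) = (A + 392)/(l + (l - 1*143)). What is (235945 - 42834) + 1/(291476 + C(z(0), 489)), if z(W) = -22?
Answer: 37599946645513/194706395 ≈ 1.9311e+5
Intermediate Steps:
C(A, l) = ¾ - (392 + A)/(4*(-143 + 2*l)) (C(A, l) = ¾ - (A + 392)/(4*(l + (l - 1*143))) = ¾ - (392 + A)/(4*(l + (l - 143))) = ¾ - (392 + A)/(4*(l + (-143 + l))) = ¾ - (392 + A)/(4*(-143 + 2*l)))
(235945 - 42834) + 1/(291476 + C(z(0), 489)) = (235945 - 42834) + 1/(291476 + (-821 - 1*(-22) + 6*489)/(4*(-143 + 2*489))) = 193111 + 1/(291476 + (-821 + 22 + 2934)/(4*(-143 + 978))) = 193111 + 1/(291476 + (¼)*2135/835) = 193111 + 1/(291476 + (¼)*(1/835)*2135) = 193111 + 1/(291476 + 427/668) = 193111 + 1/(194706395/668) = 193111 + 668/194706395 = 37599946645513/194706395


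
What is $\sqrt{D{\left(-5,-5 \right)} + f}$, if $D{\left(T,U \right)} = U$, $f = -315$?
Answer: $8 i \sqrt{5} \approx 17.889 i$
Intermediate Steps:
$\sqrt{D{\left(-5,-5 \right)} + f} = \sqrt{-5 - 315} = \sqrt{-320} = 8 i \sqrt{5}$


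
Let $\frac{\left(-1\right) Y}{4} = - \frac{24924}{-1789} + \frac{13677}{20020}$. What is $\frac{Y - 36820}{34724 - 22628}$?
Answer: $- \frac{330207701533}{108306918720} \approx -3.0488$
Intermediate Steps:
$Y = - \frac{523446633}{8953945}$ ($Y = - 4 \left(- \frac{24924}{-1789} + \frac{13677}{20020}\right) = - 4 \left(\left(-24924\right) \left(- \frac{1}{1789}\right) + 13677 \cdot \frac{1}{20020}\right) = - 4 \left(\frac{24924}{1789} + \frac{13677}{20020}\right) = \left(-4\right) \frac{523446633}{35815780} = - \frac{523446633}{8953945} \approx -58.46$)
$\frac{Y - 36820}{34724 - 22628} = \frac{- \frac{523446633}{8953945} - 36820}{34724 - 22628} = - \frac{330207701533}{8953945 \cdot 12096} = \left(- \frac{330207701533}{8953945}\right) \frac{1}{12096} = - \frac{330207701533}{108306918720}$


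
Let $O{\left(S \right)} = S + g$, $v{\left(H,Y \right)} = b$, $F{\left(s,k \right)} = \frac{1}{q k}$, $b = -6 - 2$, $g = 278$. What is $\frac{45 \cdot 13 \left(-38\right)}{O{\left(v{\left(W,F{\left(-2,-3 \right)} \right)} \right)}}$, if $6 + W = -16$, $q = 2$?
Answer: $- \frac{247}{3} \approx -82.333$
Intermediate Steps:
$W = -22$ ($W = -6 - 16 = -22$)
$b = -8$
$F{\left(s,k \right)} = \frac{1}{2 k}$
$v{\left(H,Y \right)} = -8$
$O{\left(S \right)} = 278 + S$ ($O{\left(S \right)} = S + 278 = 278 + S$)
$\frac{45 \cdot 13 \left(-38\right)}{O{\left(v{\left(W,F{\left(-2,-3 \right)} \right)} \right)}} = \frac{45 \cdot 13 \left(-38\right)}{278 - 8} = \frac{585 \left(-38\right)}{270} = \left(-22230\right) \frac{1}{270} = - \frac{247}{3}$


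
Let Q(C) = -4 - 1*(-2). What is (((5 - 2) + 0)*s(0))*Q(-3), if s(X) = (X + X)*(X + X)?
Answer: 0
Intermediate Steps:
s(X) = 4*X**2 (s(X) = (2*X)*(2*X) = 4*X**2)
Q(C) = -2 (Q(C) = -4 + 2 = -2)
(((5 - 2) + 0)*s(0))*Q(-3) = (((5 - 2) + 0)*(4*0**2))*(-2) = ((3 + 0)*(4*0))*(-2) = (3*0)*(-2) = 0*(-2) = 0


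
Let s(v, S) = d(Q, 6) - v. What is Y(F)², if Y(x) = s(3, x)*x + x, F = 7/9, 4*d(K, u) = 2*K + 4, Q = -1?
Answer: 49/36 ≈ 1.3611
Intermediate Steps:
d(K, u) = 1 + K/2 (d(K, u) = (2*K + 4)/4 = (4 + 2*K)/4 = 1 + K/2)
s(v, S) = ½ - v (s(v, S) = (1 + (½)*(-1)) - v = (1 - ½) - v = ½ - v)
F = 7/9 (F = 7*(⅑) = 7/9 ≈ 0.77778)
Y(x) = -3*x/2 (Y(x) = (½ - 1*3)*x + x = (½ - 3)*x + x = -5*x/2 + x = -3*x/2)
Y(F)² = (-3/2*7/9)² = (-7/6)² = 49/36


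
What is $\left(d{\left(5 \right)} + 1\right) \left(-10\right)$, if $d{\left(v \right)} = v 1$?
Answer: $-60$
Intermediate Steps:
$d{\left(v \right)} = v$
$\left(d{\left(5 \right)} + 1\right) \left(-10\right) = \left(5 + 1\right) \left(-10\right) = 6 \left(-10\right) = -60$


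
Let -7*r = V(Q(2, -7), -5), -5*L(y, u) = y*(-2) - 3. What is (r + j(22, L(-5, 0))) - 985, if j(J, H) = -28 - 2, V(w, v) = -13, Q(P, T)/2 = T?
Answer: -7092/7 ≈ -1013.1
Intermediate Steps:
L(y, u) = ⅗ + 2*y/5 (L(y, u) = -(y*(-2) - 3)/5 = -(-2*y - 3)/5 = -(-3 - 2*y)/5 = ⅗ + 2*y/5)
Q(P, T) = 2*T
j(J, H) = -30
r = 13/7 (r = -⅐*(-13) = 13/7 ≈ 1.8571)
(r + j(22, L(-5, 0))) - 985 = (13/7 - 30) - 985 = -197/7 - 985 = -7092/7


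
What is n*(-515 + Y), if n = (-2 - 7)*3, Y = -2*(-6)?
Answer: 13581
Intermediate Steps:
Y = 12
n = -27 (n = -9*3 = -27)
n*(-515 + Y) = -27*(-515 + 12) = -27*(-503) = 13581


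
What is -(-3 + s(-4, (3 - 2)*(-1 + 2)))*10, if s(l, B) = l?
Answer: 70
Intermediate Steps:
-(-3 + s(-4, (3 - 2)*(-1 + 2)))*10 = -(-3 - 4)*10 = -(-7)*10 = -1*(-70) = 70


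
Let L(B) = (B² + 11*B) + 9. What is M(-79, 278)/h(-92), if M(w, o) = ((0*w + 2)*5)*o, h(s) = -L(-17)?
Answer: -2780/111 ≈ -25.045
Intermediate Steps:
L(B) = 9 + B² + 11*B
h(s) = -111 (h(s) = -(9 + (-17)² + 11*(-17)) = -(9 + 289 - 187) = -1*111 = -111)
M(w, o) = 10*o (M(w, o) = ((0 + 2)*5)*o = (2*5)*o = 10*o)
M(-79, 278)/h(-92) = (10*278)/(-111) = 2780*(-1/111) = -2780/111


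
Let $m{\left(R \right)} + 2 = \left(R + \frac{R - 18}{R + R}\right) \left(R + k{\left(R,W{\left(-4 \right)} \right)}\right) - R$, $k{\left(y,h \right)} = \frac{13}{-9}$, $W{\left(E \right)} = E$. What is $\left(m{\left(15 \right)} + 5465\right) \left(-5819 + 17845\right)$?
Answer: $\frac{3057598474}{45} \approx 6.7947 \cdot 10^{7}$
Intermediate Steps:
$k{\left(y,h \right)} = - \frac{13}{9}$ ($k{\left(y,h \right)} = 13 \left(- \frac{1}{9}\right) = - \frac{13}{9}$)
$m{\left(R \right)} = -2 - R + \left(- \frac{13}{9} + R\right) \left(R + \frac{-18 + R}{2 R}\right)$ ($m{\left(R \right)} = -2 - \left(R - \left(R + \frac{R - 18}{R + R}\right) \left(R - \frac{13}{9}\right)\right) = -2 - \left(R - \left(R + \frac{-18 + R}{2 R}\right) \left(- \frac{13}{9} + R\right)\right) = -2 - \left(R - \left(- \frac{13}{9} + R\right) \left(R + \frac{-18 + R}{2 R}\right)\right) = -2 - R + \left(- \frac{13}{9} + R\right) \left(R + \frac{-18 + R}{2 R}\right)$)
$\left(m{\left(15 \right)} + 5465\right) \left(-5819 + 17845\right) = \left(\left(- \frac{211}{18} + 15^{2} + \frac{13}{15} - \frac{175}{6}\right) + 5465\right) \left(-5819 + 17845\right) = \left(\left(- \frac{211}{18} + 225 + 13 \cdot \frac{1}{15} - \frac{175}{6}\right) + 5465\right) 12026 = \left(\left(- \frac{211}{18} + 225 + \frac{13}{15} - \frac{175}{6}\right) + 5465\right) 12026 = \left(\frac{8324}{45} + 5465\right) 12026 = \frac{254249}{45} \cdot 12026 = \frac{3057598474}{45}$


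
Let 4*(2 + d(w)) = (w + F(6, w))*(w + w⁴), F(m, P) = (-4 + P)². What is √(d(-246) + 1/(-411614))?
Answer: √9656682326847494093526854/411614 ≈ 7.5496e+6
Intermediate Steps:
d(w) = -2 + (w + w⁴)*(w + (-4 + w)²)/4 (d(w) = -2 + ((w + (-4 + w)²)*(w + w⁴))/4 = -2 + ((w + w⁴)*(w + (-4 + w)²))/4 = -2 + (w + w⁴)*(w + (-4 + w)²)/4)
√(d(-246) + 1/(-411614)) = √((-2 + (¼)*(-246)² + (¼)*(-246)⁵ + (¼)*(-246)*(-4 - 246)² + (¼)*(-246)⁴*(-4 - 246)²) + 1/(-411614)) = √((-2 + (¼)*60516 + (¼)*(-900897818976) + (¼)*(-246)*(-250)² + (¼)*3662186256*(-250)²) - 1/411614) = √((-2 + 15129 - 225224454744 + (¼)*(-246)*62500 + (¼)*3662186256*62500) - 1/411614) = √((-2 + 15129 - 225224454744 - 3843750 + 57221660250000) - 1/411614) = √(56996431966633 - 1/411614) = √(23460529347513675661/411614) = √9656682326847494093526854/411614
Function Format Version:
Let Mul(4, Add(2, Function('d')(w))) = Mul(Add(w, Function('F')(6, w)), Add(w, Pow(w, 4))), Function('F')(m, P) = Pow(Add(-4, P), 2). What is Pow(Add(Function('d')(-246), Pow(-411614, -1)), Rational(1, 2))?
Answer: Mul(Rational(1, 411614), Pow(9656682326847494093526854, Rational(1, 2))) ≈ 7.5496e+6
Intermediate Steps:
Function('d')(w) = Add(-2, Mul(Rational(1, 4), Add(w, Pow(w, 4)), Add(w, Pow(Add(-4, w), 2)))) (Function('d')(w) = Add(-2, Mul(Rational(1, 4), Mul(Add(w, Pow(Add(-4, w), 2)), Add(w, Pow(w, 4))))) = Add(-2, Mul(Rational(1, 4), Mul(Add(w, Pow(w, 4)), Add(w, Pow(Add(-4, w), 2))))) = Add(-2, Mul(Rational(1, 4), Add(w, Pow(w, 4)), Add(w, Pow(Add(-4, w), 2)))))
Pow(Add(Function('d')(-246), Pow(-411614, -1)), Rational(1, 2)) = Pow(Add(Add(-2, Mul(Rational(1, 4), Pow(-246, 2)), Mul(Rational(1, 4), Pow(-246, 5)), Mul(Rational(1, 4), -246, Pow(Add(-4, -246), 2)), Mul(Rational(1, 4), Pow(-246, 4), Pow(Add(-4, -246), 2))), Pow(-411614, -1)), Rational(1, 2)) = Pow(Add(Add(-2, Mul(Rational(1, 4), 60516), Mul(Rational(1, 4), -900897818976), Mul(Rational(1, 4), -246, Pow(-250, 2)), Mul(Rational(1, 4), 3662186256, Pow(-250, 2))), Rational(-1, 411614)), Rational(1, 2)) = Pow(Add(Add(-2, 15129, -225224454744, Mul(Rational(1, 4), -246, 62500), Mul(Rational(1, 4), 3662186256, 62500)), Rational(-1, 411614)), Rational(1, 2)) = Pow(Add(Add(-2, 15129, -225224454744, -3843750, 57221660250000), Rational(-1, 411614)), Rational(1, 2)) = Pow(Add(56996431966633, Rational(-1, 411614)), Rational(1, 2)) = Pow(Rational(23460529347513675661, 411614), Rational(1, 2)) = Mul(Rational(1, 411614), Pow(9656682326847494093526854, Rational(1, 2)))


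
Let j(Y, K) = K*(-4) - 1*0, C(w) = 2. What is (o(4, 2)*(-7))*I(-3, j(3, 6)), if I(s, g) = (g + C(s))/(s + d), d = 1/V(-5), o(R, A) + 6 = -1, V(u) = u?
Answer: 2695/8 ≈ 336.88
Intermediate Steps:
o(R, A) = -7 (o(R, A) = -6 - 1 = -7)
j(Y, K) = -4*K (j(Y, K) = -4*K + 0 = -4*K)
d = -⅕ (d = 1/(-5) = -⅕ ≈ -0.20000)
I(s, g) = (2 + g)/(-⅕ + s) (I(s, g) = (g + 2)/(s - ⅕) = (2 + g)/(-⅕ + s))
(o(4, 2)*(-7))*I(-3, j(3, 6)) = (-7*(-7))*(5*(2 - 4*6)/(-1 + 5*(-3))) = 49*(5*(2 - 24)/(-1 - 15)) = 49*(5*(-22)/(-16)) = 49*(5*(-1/16)*(-22)) = 49*(55/8) = 2695/8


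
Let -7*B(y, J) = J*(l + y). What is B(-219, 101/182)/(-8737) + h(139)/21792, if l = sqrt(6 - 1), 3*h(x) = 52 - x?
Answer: -402407225/121282700448 + 101*sqrt(5)/11130938 ≈ -0.0032976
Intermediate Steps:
h(x) = 52/3 - x/3 (h(x) = (52 - x)/3 = 52/3 - x/3)
l = sqrt(5) ≈ 2.2361
B(y, J) = -J*(y + sqrt(5))/7 (B(y, J) = -J*(sqrt(5) + y)/7 = -J*(y + sqrt(5))/7)
B(-219, 101/182)/(-8737) + h(139)/21792 = -101/182*(-219 + sqrt(5))/7/(-8737) + (52/3 - 1/3*139)/21792 = -101*(1/182)*(-219 + sqrt(5))/7*(-1/8737) + (52/3 - 139/3)*(1/21792) = -1/7*101/182*(-219 + sqrt(5))*(-1/8737) - 29*1/21792 = (22119/1274 - 101*sqrt(5)/1274)*(-1/8737) - 29/21792 = (-22119/11130938 + 101*sqrt(5)/11130938) - 29/21792 = -402407225/121282700448 + 101*sqrt(5)/11130938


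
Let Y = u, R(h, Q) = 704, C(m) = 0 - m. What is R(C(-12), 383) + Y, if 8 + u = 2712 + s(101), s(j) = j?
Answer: 3509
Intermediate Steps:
C(m) = -m
u = 2805 (u = -8 + (2712 + 101) = -8 + 2813 = 2805)
Y = 2805
R(C(-12), 383) + Y = 704 + 2805 = 3509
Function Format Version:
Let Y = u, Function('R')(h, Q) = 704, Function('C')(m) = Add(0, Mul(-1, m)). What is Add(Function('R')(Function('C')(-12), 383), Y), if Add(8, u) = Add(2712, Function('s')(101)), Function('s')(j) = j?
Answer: 3509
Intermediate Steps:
Function('C')(m) = Mul(-1, m)
u = 2805 (u = Add(-8, Add(2712, 101)) = Add(-8, 2813) = 2805)
Y = 2805
Add(Function('R')(Function('C')(-12), 383), Y) = Add(704, 2805) = 3509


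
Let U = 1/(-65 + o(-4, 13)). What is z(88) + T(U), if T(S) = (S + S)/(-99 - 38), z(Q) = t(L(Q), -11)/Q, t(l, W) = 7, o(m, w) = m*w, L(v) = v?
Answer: 112379/1410552 ≈ 0.079670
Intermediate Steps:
z(Q) = 7/Q
U = -1/117 (U = 1/(-65 - 4*13) = 1/(-65 - 52) = 1/(-117) = -1/117 ≈ -0.0085470)
T(S) = -2*S/137 (T(S) = (2*S)/(-137) = (2*S)*(-1/137) = -2*S/137)
z(88) + T(U) = 7/88 - 2/137*(-1/117) = 7*(1/88) + 2/16029 = 7/88 + 2/16029 = 112379/1410552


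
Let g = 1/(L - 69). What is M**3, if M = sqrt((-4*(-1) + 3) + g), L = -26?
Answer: 1328*sqrt(15770)/9025 ≈ 18.479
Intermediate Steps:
g = -1/95 (g = 1/(-26 - 69) = 1/(-95) = -1/95 ≈ -0.010526)
M = 2*sqrt(15770)/95 (M = sqrt((-4*(-1) + 3) - 1/95) = sqrt((4 + 3) - 1/95) = sqrt(7 - 1/95) = sqrt(664/95) = 2*sqrt(15770)/95 ≈ 2.6438)
M**3 = (2*sqrt(15770)/95)**3 = 1328*sqrt(15770)/9025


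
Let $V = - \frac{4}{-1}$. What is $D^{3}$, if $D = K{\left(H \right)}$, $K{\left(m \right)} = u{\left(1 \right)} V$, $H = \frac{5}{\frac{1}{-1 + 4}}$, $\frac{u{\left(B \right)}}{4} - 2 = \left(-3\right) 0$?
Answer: $32768$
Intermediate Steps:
$V = 4$ ($V = \left(-4\right) \left(-1\right) = 4$)
$u{\left(B \right)} = 8$ ($u{\left(B \right)} = 8 + 4 \left(\left(-3\right) 0\right) = 8 + 4 \cdot 0 = 8 + 0 = 8$)
$H = 15$ ($H = \frac{5}{\frac{1}{3}} = 5 \frac{1}{\frac{1}{3}} = 5 \cdot 3 = 15$)
$K{\left(m \right)} = 32$ ($K{\left(m \right)} = 8 \cdot 4 = 32$)
$D = 32$
$D^{3} = 32^{3} = 32768$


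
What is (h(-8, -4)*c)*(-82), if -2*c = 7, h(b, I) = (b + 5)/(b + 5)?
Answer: 287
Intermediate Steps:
h(b, I) = 1 (h(b, I) = (5 + b)/(5 + b) = 1)
c = -7/2 (c = -½*7 = -7/2 ≈ -3.5000)
(h(-8, -4)*c)*(-82) = (1*(-7/2))*(-82) = -7/2*(-82) = 287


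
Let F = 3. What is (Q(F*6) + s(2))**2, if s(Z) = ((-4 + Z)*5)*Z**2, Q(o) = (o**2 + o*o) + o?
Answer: 391876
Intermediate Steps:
Q(o) = o + 2*o**2 (Q(o) = (o**2 + o**2) + o = 2*o**2 + o = o + 2*o**2)
s(Z) = Z**2*(-20 + 5*Z) (s(Z) = (-20 + 5*Z)*Z**2 = Z**2*(-20 + 5*Z))
(Q(F*6) + s(2))**2 = ((3*6)*(1 + 2*(3*6)) + 5*2**2*(-4 + 2))**2 = (18*(1 + 2*18) + 5*4*(-2))**2 = (18*(1 + 36) - 40)**2 = (18*37 - 40)**2 = (666 - 40)**2 = 626**2 = 391876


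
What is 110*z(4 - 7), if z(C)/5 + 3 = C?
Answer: -3300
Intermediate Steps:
z(C) = -15 + 5*C
110*z(4 - 7) = 110*(-15 + 5*(4 - 7)) = 110*(-15 + 5*(-3)) = 110*(-15 - 15) = 110*(-30) = -3300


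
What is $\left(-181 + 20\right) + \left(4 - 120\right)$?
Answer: $-277$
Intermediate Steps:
$\left(-181 + 20\right) + \left(4 - 120\right) = -161 - 116 = -277$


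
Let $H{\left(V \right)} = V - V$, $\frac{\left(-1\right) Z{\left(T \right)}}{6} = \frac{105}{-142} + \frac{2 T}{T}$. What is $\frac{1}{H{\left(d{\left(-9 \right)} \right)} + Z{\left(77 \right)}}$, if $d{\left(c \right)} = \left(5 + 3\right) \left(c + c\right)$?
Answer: $- \frac{71}{537} \approx -0.13222$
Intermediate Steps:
$Z{\left(T \right)} = - \frac{537}{71}$ ($Z{\left(T \right)} = - 6 \left(\frac{105}{-142} + \frac{2 T}{T}\right) = - 6 \left(105 \left(- \frac{1}{142}\right) + 2\right) = - 6 \left(- \frac{105}{142} + 2\right) = \left(-6\right) \frac{179}{142} = - \frac{537}{71}$)
$d{\left(c \right)} = 16 c$ ($d{\left(c \right)} = 8 \cdot 2 c = 16 c$)
$H{\left(V \right)} = 0$
$\frac{1}{H{\left(d{\left(-9 \right)} \right)} + Z{\left(77 \right)}} = \frac{1}{0 - \frac{537}{71}} = \frac{1}{- \frac{537}{71}} = - \frac{71}{537}$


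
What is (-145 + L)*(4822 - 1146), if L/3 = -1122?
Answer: -12906436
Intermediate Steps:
L = -3366 (L = 3*(-1122) = -3366)
(-145 + L)*(4822 - 1146) = (-145 - 3366)*(4822 - 1146) = -3511*3676 = -12906436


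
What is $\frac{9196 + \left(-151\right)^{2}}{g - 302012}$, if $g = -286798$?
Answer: $- \frac{31997}{588810} \approx -0.054342$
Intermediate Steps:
$\frac{9196 + \left(-151\right)^{2}}{g - 302012} = \frac{9196 + \left(-151\right)^{2}}{-286798 - 302012} = \frac{9196 + 22801}{-588810} = 31997 \left(- \frac{1}{588810}\right) = - \frac{31997}{588810}$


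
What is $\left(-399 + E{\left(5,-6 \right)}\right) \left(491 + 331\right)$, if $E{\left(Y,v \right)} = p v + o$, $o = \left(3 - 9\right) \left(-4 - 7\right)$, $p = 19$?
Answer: $-367434$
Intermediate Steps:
$o = 66$ ($o = \left(-6\right) \left(-11\right) = 66$)
$E{\left(Y,v \right)} = 66 + 19 v$ ($E{\left(Y,v \right)} = 19 v + 66 = 66 + 19 v$)
$\left(-399 + E{\left(5,-6 \right)}\right) \left(491 + 331\right) = \left(-399 + \left(66 + 19 \left(-6\right)\right)\right) \left(491 + 331\right) = \left(-399 + \left(66 - 114\right)\right) 822 = \left(-399 - 48\right) 822 = \left(-447\right) 822 = -367434$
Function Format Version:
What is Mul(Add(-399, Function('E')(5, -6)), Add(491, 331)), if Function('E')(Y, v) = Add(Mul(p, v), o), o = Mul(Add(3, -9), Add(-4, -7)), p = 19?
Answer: -367434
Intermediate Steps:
o = 66 (o = Mul(-6, -11) = 66)
Function('E')(Y, v) = Add(66, Mul(19, v)) (Function('E')(Y, v) = Add(Mul(19, v), 66) = Add(66, Mul(19, v)))
Mul(Add(-399, Function('E')(5, -6)), Add(491, 331)) = Mul(Add(-399, Add(66, Mul(19, -6))), Add(491, 331)) = Mul(Add(-399, Add(66, -114)), 822) = Mul(Add(-399, -48), 822) = Mul(-447, 822) = -367434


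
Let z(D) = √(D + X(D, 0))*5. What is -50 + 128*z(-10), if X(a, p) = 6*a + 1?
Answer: -50 + 640*I*√69 ≈ -50.0 + 5316.2*I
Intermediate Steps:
X(a, p) = 1 + 6*a
z(D) = 5*√(1 + 7*D) (z(D) = √(D + (1 + 6*D))*5 = √(1 + 7*D)*5 = 5*√(1 + 7*D))
-50 + 128*z(-10) = -50 + 128*(5*√(1 + 7*(-10))) = -50 + 128*(5*√(1 - 70)) = -50 + 128*(5*√(-69)) = -50 + 128*(5*(I*√69)) = -50 + 128*(5*I*√69) = -50 + 640*I*√69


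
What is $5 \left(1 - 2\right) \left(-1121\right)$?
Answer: $5605$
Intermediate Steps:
$5 \left(1 - 2\right) \left(-1121\right) = 5 \left(-1\right) \left(-1121\right) = \left(-5\right) \left(-1121\right) = 5605$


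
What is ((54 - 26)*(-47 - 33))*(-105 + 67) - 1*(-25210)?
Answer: 110330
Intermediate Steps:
((54 - 26)*(-47 - 33))*(-105 + 67) - 1*(-25210) = (28*(-80))*(-38) + 25210 = -2240*(-38) + 25210 = 85120 + 25210 = 110330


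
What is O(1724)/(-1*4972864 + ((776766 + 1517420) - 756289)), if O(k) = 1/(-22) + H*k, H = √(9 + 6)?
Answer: 1/75569274 - 1724*√15/3434967 ≈ -0.0019438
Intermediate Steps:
H = √15 ≈ 3.8730
O(k) = -1/22 + k*√15 (O(k) = 1/(-22) + √15*k = -1/22 + k*√15)
O(1724)/(-1*4972864 + ((776766 + 1517420) - 756289)) = (-1/22 + 1724*√15)/(-1*4972864 + ((776766 + 1517420) - 756289)) = (-1/22 + 1724*√15)/(-4972864 + (2294186 - 756289)) = (-1/22 + 1724*√15)/(-4972864 + 1537897) = (-1/22 + 1724*√15)/(-3434967) = (-1/22 + 1724*√15)*(-1/3434967) = 1/75569274 - 1724*√15/3434967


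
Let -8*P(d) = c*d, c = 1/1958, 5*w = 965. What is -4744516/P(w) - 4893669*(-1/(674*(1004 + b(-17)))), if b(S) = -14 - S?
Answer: 50441032206362149/130992574 ≈ 3.8507e+8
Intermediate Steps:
w = 193 (w = (⅕)*965 = 193)
c = 1/1958 ≈ 0.00051073
P(d) = -d/15664
-4744516/P(w) - 4893669*(-1/(674*(1004 + b(-17)))) = -4744516/((-1/15664*193)) - 4893669*(-1/(674*(1004 + (-14 - 1*(-17))))) = -4744516/(-193/15664) - 4893669*(-1/(674*(1004 + (-14 + 17)))) = -4744516*(-15664/193) - 4893669*(-1/(674*(1004 + 3))) = 74318098624/193 - 4893669/(1007*(-674)) = 74318098624/193 - 4893669/(-678718) = 74318098624/193 - 4893669*(-1/678718) = 74318098624/193 + 4893669/678718 = 50441032206362149/130992574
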